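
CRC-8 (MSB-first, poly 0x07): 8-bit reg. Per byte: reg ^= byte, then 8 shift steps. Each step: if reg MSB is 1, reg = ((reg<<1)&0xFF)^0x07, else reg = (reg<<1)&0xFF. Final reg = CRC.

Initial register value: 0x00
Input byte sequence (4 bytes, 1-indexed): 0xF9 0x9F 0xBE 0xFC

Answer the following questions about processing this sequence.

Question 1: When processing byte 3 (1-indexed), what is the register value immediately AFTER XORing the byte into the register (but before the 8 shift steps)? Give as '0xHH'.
Answer: 0xC3

Derivation:
Register before byte 3: 0x7D
Byte 3: 0xBE
0x7D XOR 0xBE = 0xC3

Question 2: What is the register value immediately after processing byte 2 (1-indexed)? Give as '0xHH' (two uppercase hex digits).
Answer: 0x7D

Derivation:
After byte 1 (0xF9): reg=0xE1
After byte 2 (0x9F): reg=0x7D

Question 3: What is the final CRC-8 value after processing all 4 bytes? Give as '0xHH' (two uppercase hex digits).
After byte 1 (0xF9): reg=0xE1
After byte 2 (0x9F): reg=0x7D
After byte 3 (0xBE): reg=0x47
After byte 4 (0xFC): reg=0x28

Answer: 0x28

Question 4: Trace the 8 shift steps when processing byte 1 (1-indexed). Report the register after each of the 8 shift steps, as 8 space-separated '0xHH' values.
Answer: 0xF5 0xED 0xDD 0xBD 0x7D 0xFA 0xF3 0xE1

Derivation:
Register before byte 1: 0x00
After XOR with byte 0xF9: 0xF9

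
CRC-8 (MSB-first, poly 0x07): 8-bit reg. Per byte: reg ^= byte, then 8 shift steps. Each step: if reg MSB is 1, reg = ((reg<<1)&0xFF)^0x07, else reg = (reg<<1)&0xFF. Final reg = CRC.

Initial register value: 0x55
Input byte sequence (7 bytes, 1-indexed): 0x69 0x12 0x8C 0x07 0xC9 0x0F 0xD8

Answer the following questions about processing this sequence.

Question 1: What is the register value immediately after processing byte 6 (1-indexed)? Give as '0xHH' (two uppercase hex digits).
After byte 1 (0x69): reg=0xB4
After byte 2 (0x12): reg=0x7B
After byte 3 (0x8C): reg=0xCB
After byte 4 (0x07): reg=0x6A
After byte 5 (0xC9): reg=0x60
After byte 6 (0x0F): reg=0x0A

Answer: 0x0A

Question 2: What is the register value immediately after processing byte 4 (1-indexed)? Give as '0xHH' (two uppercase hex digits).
After byte 1 (0x69): reg=0xB4
After byte 2 (0x12): reg=0x7B
After byte 3 (0x8C): reg=0xCB
After byte 4 (0x07): reg=0x6A

Answer: 0x6A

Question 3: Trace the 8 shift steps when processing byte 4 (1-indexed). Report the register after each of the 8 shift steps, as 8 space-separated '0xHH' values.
After byte 1 (0x69): reg=0xB4
After byte 2 (0x12): reg=0x7B
After byte 3 (0x8C): reg=0xCB
Register before byte 4: 0xCB
After XOR with byte 0x07: 0xCC

Answer: 0x9F 0x39 0x72 0xE4 0xCF 0x99 0x35 0x6A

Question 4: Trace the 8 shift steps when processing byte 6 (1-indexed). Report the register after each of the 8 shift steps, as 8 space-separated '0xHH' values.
After byte 1 (0x69): reg=0xB4
After byte 2 (0x12): reg=0x7B
After byte 3 (0x8C): reg=0xCB
After byte 4 (0x07): reg=0x6A
After byte 5 (0xC9): reg=0x60
Register before byte 6: 0x60
After XOR with byte 0x0F: 0x6F

Answer: 0xDE 0xBB 0x71 0xE2 0xC3 0x81 0x05 0x0A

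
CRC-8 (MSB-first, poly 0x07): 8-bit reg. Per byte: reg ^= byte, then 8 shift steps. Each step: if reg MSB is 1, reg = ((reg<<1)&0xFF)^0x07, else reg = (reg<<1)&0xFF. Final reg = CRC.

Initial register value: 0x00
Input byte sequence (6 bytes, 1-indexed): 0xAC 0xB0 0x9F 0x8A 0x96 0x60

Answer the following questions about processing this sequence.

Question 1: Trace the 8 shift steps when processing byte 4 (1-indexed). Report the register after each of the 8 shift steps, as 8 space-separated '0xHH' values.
Answer: 0x41 0x82 0x03 0x06 0x0C 0x18 0x30 0x60

Derivation:
After byte 1 (0xAC): reg=0x4D
After byte 2 (0xB0): reg=0xFD
After byte 3 (0x9F): reg=0x29
Register before byte 4: 0x29
After XOR with byte 0x8A: 0xA3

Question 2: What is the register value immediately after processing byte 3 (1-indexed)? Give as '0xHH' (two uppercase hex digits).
After byte 1 (0xAC): reg=0x4D
After byte 2 (0xB0): reg=0xFD
After byte 3 (0x9F): reg=0x29

Answer: 0x29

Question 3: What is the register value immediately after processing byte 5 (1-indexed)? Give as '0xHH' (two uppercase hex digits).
After byte 1 (0xAC): reg=0x4D
After byte 2 (0xB0): reg=0xFD
After byte 3 (0x9F): reg=0x29
After byte 4 (0x8A): reg=0x60
After byte 5 (0x96): reg=0xCC

Answer: 0xCC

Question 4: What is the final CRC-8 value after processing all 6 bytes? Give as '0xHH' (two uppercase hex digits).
Answer: 0x4D

Derivation:
After byte 1 (0xAC): reg=0x4D
After byte 2 (0xB0): reg=0xFD
After byte 3 (0x9F): reg=0x29
After byte 4 (0x8A): reg=0x60
After byte 5 (0x96): reg=0xCC
After byte 6 (0x60): reg=0x4D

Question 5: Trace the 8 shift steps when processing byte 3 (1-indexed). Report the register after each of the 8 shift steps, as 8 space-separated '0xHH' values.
After byte 1 (0xAC): reg=0x4D
After byte 2 (0xB0): reg=0xFD
Register before byte 3: 0xFD
After XOR with byte 0x9F: 0x62

Answer: 0xC4 0x8F 0x19 0x32 0x64 0xC8 0x97 0x29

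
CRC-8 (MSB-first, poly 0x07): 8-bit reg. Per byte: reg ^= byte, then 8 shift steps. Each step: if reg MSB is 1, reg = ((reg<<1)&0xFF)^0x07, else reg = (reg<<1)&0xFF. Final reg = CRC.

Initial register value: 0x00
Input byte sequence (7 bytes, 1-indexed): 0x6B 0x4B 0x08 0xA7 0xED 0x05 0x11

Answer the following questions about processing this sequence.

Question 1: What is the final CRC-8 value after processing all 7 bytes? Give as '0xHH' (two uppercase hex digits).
After byte 1 (0x6B): reg=0x16
After byte 2 (0x4B): reg=0x94
After byte 3 (0x08): reg=0xDD
After byte 4 (0xA7): reg=0x61
After byte 5 (0xED): reg=0xAD
After byte 6 (0x05): reg=0x51
After byte 7 (0x11): reg=0xC7

Answer: 0xC7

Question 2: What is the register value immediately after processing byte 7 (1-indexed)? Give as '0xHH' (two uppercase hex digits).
Answer: 0xC7

Derivation:
After byte 1 (0x6B): reg=0x16
After byte 2 (0x4B): reg=0x94
After byte 3 (0x08): reg=0xDD
After byte 4 (0xA7): reg=0x61
After byte 5 (0xED): reg=0xAD
After byte 6 (0x05): reg=0x51
After byte 7 (0x11): reg=0xC7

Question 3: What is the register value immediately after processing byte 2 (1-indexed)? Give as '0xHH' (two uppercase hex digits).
After byte 1 (0x6B): reg=0x16
After byte 2 (0x4B): reg=0x94

Answer: 0x94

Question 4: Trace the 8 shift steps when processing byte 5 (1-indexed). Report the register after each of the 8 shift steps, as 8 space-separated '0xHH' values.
After byte 1 (0x6B): reg=0x16
After byte 2 (0x4B): reg=0x94
After byte 3 (0x08): reg=0xDD
After byte 4 (0xA7): reg=0x61
Register before byte 5: 0x61
After XOR with byte 0xED: 0x8C

Answer: 0x1F 0x3E 0x7C 0xF8 0xF7 0xE9 0xD5 0xAD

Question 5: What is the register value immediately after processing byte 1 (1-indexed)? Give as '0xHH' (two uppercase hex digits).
After byte 1 (0x6B): reg=0x16

Answer: 0x16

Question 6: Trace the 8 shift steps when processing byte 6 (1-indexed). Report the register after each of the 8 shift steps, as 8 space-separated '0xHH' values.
After byte 1 (0x6B): reg=0x16
After byte 2 (0x4B): reg=0x94
After byte 3 (0x08): reg=0xDD
After byte 4 (0xA7): reg=0x61
After byte 5 (0xED): reg=0xAD
Register before byte 6: 0xAD
After XOR with byte 0x05: 0xA8

Answer: 0x57 0xAE 0x5B 0xB6 0x6B 0xD6 0xAB 0x51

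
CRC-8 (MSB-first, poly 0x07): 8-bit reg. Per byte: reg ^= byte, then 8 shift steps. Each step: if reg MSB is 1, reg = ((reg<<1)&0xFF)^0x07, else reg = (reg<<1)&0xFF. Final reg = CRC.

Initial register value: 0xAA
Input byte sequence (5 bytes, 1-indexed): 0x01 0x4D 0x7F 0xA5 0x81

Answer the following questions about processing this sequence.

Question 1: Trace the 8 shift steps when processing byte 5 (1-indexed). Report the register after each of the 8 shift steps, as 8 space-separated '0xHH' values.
After byte 1 (0x01): reg=0x58
After byte 2 (0x4D): reg=0x6B
After byte 3 (0x7F): reg=0x6C
After byte 4 (0xA5): reg=0x71
Register before byte 5: 0x71
After XOR with byte 0x81: 0xF0

Answer: 0xE7 0xC9 0x95 0x2D 0x5A 0xB4 0x6F 0xDE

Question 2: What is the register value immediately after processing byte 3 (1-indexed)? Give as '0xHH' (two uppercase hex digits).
After byte 1 (0x01): reg=0x58
After byte 2 (0x4D): reg=0x6B
After byte 3 (0x7F): reg=0x6C

Answer: 0x6C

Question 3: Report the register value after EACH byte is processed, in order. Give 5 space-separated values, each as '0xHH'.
0x58 0x6B 0x6C 0x71 0xDE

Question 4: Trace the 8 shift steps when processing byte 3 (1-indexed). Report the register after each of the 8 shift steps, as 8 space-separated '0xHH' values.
Answer: 0x28 0x50 0xA0 0x47 0x8E 0x1B 0x36 0x6C

Derivation:
After byte 1 (0x01): reg=0x58
After byte 2 (0x4D): reg=0x6B
Register before byte 3: 0x6B
After XOR with byte 0x7F: 0x14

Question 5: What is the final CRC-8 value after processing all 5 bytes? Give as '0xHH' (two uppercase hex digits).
Answer: 0xDE

Derivation:
After byte 1 (0x01): reg=0x58
After byte 2 (0x4D): reg=0x6B
After byte 3 (0x7F): reg=0x6C
After byte 4 (0xA5): reg=0x71
After byte 5 (0x81): reg=0xDE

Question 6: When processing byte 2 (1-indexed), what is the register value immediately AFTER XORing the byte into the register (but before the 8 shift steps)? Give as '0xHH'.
Register before byte 2: 0x58
Byte 2: 0x4D
0x58 XOR 0x4D = 0x15

Answer: 0x15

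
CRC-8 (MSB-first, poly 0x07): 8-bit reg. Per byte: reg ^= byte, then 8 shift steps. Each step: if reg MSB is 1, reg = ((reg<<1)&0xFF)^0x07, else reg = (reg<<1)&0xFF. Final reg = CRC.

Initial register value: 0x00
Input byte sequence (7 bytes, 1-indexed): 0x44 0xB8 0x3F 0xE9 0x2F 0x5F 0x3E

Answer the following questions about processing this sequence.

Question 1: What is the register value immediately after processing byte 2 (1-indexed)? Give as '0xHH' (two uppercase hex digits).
Answer: 0x2E

Derivation:
After byte 1 (0x44): reg=0xDB
After byte 2 (0xB8): reg=0x2E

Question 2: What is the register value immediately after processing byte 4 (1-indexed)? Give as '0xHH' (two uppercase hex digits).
Answer: 0xD3

Derivation:
After byte 1 (0x44): reg=0xDB
After byte 2 (0xB8): reg=0x2E
After byte 3 (0x3F): reg=0x77
After byte 4 (0xE9): reg=0xD3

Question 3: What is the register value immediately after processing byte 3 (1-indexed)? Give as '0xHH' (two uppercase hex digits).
Answer: 0x77

Derivation:
After byte 1 (0x44): reg=0xDB
After byte 2 (0xB8): reg=0x2E
After byte 3 (0x3F): reg=0x77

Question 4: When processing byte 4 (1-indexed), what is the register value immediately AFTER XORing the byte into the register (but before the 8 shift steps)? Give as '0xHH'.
Answer: 0x9E

Derivation:
Register before byte 4: 0x77
Byte 4: 0xE9
0x77 XOR 0xE9 = 0x9E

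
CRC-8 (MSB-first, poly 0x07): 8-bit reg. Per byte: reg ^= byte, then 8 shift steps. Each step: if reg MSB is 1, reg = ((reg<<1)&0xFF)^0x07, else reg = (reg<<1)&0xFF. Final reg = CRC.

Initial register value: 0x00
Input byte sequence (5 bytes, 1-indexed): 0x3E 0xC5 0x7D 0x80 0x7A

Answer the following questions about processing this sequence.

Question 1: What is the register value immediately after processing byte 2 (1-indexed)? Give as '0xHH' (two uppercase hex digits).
After byte 1 (0x3E): reg=0xBA
After byte 2 (0xC5): reg=0x7A

Answer: 0x7A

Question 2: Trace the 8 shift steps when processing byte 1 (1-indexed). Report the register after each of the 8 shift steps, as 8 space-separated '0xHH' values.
Answer: 0x7C 0xF8 0xF7 0xE9 0xD5 0xAD 0x5D 0xBA

Derivation:
Register before byte 1: 0x00
After XOR with byte 0x3E: 0x3E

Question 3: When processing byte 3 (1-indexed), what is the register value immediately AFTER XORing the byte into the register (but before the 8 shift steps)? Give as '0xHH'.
Register before byte 3: 0x7A
Byte 3: 0x7D
0x7A XOR 0x7D = 0x07

Answer: 0x07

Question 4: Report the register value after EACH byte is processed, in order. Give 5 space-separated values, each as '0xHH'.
0xBA 0x7A 0x15 0xE2 0xC1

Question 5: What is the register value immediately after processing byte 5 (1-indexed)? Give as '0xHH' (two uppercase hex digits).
Answer: 0xC1

Derivation:
After byte 1 (0x3E): reg=0xBA
After byte 2 (0xC5): reg=0x7A
After byte 3 (0x7D): reg=0x15
After byte 4 (0x80): reg=0xE2
After byte 5 (0x7A): reg=0xC1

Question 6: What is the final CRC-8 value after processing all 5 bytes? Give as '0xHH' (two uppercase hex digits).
Answer: 0xC1

Derivation:
After byte 1 (0x3E): reg=0xBA
After byte 2 (0xC5): reg=0x7A
After byte 3 (0x7D): reg=0x15
After byte 4 (0x80): reg=0xE2
After byte 5 (0x7A): reg=0xC1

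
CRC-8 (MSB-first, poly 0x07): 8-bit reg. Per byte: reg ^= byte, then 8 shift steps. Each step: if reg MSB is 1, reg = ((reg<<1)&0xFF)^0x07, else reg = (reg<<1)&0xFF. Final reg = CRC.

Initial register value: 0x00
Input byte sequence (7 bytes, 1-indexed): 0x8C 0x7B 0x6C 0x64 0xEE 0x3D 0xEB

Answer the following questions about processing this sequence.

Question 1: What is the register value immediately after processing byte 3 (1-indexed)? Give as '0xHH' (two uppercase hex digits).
Answer: 0xC7

Derivation:
After byte 1 (0x8C): reg=0xAD
After byte 2 (0x7B): reg=0x2C
After byte 3 (0x6C): reg=0xC7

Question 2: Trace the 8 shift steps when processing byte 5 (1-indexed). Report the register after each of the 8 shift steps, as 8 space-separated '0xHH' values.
Answer: 0x1B 0x36 0x6C 0xD8 0xB7 0x69 0xD2 0xA3

Derivation:
After byte 1 (0x8C): reg=0xAD
After byte 2 (0x7B): reg=0x2C
After byte 3 (0x6C): reg=0xC7
After byte 4 (0x64): reg=0x60
Register before byte 5: 0x60
After XOR with byte 0xEE: 0x8E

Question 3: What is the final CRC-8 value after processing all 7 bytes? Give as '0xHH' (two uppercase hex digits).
After byte 1 (0x8C): reg=0xAD
After byte 2 (0x7B): reg=0x2C
After byte 3 (0x6C): reg=0xC7
After byte 4 (0x64): reg=0x60
After byte 5 (0xEE): reg=0xA3
After byte 6 (0x3D): reg=0xD3
After byte 7 (0xEB): reg=0xA8

Answer: 0xA8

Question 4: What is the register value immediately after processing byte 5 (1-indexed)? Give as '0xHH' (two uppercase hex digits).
Answer: 0xA3

Derivation:
After byte 1 (0x8C): reg=0xAD
After byte 2 (0x7B): reg=0x2C
After byte 3 (0x6C): reg=0xC7
After byte 4 (0x64): reg=0x60
After byte 5 (0xEE): reg=0xA3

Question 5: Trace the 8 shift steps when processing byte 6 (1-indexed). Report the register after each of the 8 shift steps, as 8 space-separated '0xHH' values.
After byte 1 (0x8C): reg=0xAD
After byte 2 (0x7B): reg=0x2C
After byte 3 (0x6C): reg=0xC7
After byte 4 (0x64): reg=0x60
After byte 5 (0xEE): reg=0xA3
Register before byte 6: 0xA3
After XOR with byte 0x3D: 0x9E

Answer: 0x3B 0x76 0xEC 0xDF 0xB9 0x75 0xEA 0xD3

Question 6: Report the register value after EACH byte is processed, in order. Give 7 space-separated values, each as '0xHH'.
0xAD 0x2C 0xC7 0x60 0xA3 0xD3 0xA8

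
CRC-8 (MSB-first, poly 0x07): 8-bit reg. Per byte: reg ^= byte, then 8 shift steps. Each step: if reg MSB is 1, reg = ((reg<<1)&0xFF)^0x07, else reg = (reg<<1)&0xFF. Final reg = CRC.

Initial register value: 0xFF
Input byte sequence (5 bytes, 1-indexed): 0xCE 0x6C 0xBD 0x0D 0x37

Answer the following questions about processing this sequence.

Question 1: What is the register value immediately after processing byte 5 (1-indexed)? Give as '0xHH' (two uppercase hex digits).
After byte 1 (0xCE): reg=0x97
After byte 2 (0x6C): reg=0xEF
After byte 3 (0xBD): reg=0xB9
After byte 4 (0x0D): reg=0x05
After byte 5 (0x37): reg=0x9E

Answer: 0x9E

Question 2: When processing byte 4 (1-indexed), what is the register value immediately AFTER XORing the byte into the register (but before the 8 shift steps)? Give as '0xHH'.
Answer: 0xB4

Derivation:
Register before byte 4: 0xB9
Byte 4: 0x0D
0xB9 XOR 0x0D = 0xB4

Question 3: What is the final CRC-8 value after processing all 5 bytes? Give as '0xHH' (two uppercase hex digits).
Answer: 0x9E

Derivation:
After byte 1 (0xCE): reg=0x97
After byte 2 (0x6C): reg=0xEF
After byte 3 (0xBD): reg=0xB9
After byte 4 (0x0D): reg=0x05
After byte 5 (0x37): reg=0x9E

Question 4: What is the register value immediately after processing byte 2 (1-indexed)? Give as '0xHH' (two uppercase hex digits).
After byte 1 (0xCE): reg=0x97
After byte 2 (0x6C): reg=0xEF

Answer: 0xEF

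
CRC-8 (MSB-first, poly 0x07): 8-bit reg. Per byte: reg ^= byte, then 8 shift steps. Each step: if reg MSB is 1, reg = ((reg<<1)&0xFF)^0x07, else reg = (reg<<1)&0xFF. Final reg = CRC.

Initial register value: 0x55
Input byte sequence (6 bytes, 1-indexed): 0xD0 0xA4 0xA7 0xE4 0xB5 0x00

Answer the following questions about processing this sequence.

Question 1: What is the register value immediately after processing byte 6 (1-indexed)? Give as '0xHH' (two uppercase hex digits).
Answer: 0xEB

Derivation:
After byte 1 (0xD0): reg=0x92
After byte 2 (0xA4): reg=0x82
After byte 3 (0xA7): reg=0xFB
After byte 4 (0xE4): reg=0x5D
After byte 5 (0xB5): reg=0x96
After byte 6 (0x00): reg=0xEB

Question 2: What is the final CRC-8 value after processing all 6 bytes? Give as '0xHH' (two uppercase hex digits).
Answer: 0xEB

Derivation:
After byte 1 (0xD0): reg=0x92
After byte 2 (0xA4): reg=0x82
After byte 3 (0xA7): reg=0xFB
After byte 4 (0xE4): reg=0x5D
After byte 5 (0xB5): reg=0x96
After byte 6 (0x00): reg=0xEB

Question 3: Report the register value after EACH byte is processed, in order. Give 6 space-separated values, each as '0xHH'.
0x92 0x82 0xFB 0x5D 0x96 0xEB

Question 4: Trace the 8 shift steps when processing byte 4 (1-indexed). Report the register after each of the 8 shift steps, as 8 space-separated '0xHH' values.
Answer: 0x3E 0x7C 0xF8 0xF7 0xE9 0xD5 0xAD 0x5D

Derivation:
After byte 1 (0xD0): reg=0x92
After byte 2 (0xA4): reg=0x82
After byte 3 (0xA7): reg=0xFB
Register before byte 4: 0xFB
After XOR with byte 0xE4: 0x1F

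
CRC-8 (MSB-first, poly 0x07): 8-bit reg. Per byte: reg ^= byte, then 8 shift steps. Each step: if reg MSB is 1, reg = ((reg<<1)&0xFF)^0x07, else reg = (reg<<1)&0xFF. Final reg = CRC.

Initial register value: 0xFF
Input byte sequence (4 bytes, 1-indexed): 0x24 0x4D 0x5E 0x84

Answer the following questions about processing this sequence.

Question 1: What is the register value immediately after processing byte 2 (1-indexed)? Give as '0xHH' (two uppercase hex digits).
Answer: 0xC9

Derivation:
After byte 1 (0x24): reg=0x0F
After byte 2 (0x4D): reg=0xC9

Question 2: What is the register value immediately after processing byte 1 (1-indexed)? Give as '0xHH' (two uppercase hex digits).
After byte 1 (0x24): reg=0x0F

Answer: 0x0F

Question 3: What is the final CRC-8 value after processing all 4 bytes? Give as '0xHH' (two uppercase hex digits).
Answer: 0x1F

Derivation:
After byte 1 (0x24): reg=0x0F
After byte 2 (0x4D): reg=0xC9
After byte 3 (0x5E): reg=0xEC
After byte 4 (0x84): reg=0x1F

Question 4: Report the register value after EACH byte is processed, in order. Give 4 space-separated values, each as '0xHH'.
0x0F 0xC9 0xEC 0x1F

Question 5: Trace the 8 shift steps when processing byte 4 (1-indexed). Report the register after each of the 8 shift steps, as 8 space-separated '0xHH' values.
After byte 1 (0x24): reg=0x0F
After byte 2 (0x4D): reg=0xC9
After byte 3 (0x5E): reg=0xEC
Register before byte 4: 0xEC
After XOR with byte 0x84: 0x68

Answer: 0xD0 0xA7 0x49 0x92 0x23 0x46 0x8C 0x1F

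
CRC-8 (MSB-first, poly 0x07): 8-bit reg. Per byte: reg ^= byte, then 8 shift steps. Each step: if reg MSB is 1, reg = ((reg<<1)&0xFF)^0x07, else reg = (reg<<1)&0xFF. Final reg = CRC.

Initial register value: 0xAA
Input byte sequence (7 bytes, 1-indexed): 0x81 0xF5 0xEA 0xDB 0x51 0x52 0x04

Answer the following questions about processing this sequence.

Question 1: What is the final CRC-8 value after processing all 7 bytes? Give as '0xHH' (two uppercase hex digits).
After byte 1 (0x81): reg=0xD1
After byte 2 (0xF5): reg=0xFC
After byte 3 (0xEA): reg=0x62
After byte 4 (0xDB): reg=0x26
After byte 5 (0x51): reg=0x42
After byte 6 (0x52): reg=0x70
After byte 7 (0x04): reg=0x4B

Answer: 0x4B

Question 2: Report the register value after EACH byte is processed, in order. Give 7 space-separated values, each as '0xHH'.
0xD1 0xFC 0x62 0x26 0x42 0x70 0x4B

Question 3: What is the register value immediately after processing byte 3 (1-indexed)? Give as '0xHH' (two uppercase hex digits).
After byte 1 (0x81): reg=0xD1
After byte 2 (0xF5): reg=0xFC
After byte 3 (0xEA): reg=0x62

Answer: 0x62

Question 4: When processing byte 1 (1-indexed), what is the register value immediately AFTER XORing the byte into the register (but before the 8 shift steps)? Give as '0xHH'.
Answer: 0x2B

Derivation:
Register before byte 1: 0xAA
Byte 1: 0x81
0xAA XOR 0x81 = 0x2B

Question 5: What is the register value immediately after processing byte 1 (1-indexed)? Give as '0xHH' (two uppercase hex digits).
Answer: 0xD1

Derivation:
After byte 1 (0x81): reg=0xD1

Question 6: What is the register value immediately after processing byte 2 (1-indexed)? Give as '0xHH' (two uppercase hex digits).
After byte 1 (0x81): reg=0xD1
After byte 2 (0xF5): reg=0xFC

Answer: 0xFC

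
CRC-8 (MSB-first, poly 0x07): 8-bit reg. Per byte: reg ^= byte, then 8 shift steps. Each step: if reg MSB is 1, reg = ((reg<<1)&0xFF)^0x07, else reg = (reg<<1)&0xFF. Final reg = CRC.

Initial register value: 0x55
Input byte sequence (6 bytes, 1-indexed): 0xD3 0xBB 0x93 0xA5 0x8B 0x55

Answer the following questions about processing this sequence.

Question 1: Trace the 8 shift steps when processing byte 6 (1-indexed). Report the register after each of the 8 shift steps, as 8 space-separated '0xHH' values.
Answer: 0xDC 0xBF 0x79 0xF2 0xE3 0xC1 0x85 0x0D

Derivation:
After byte 1 (0xD3): reg=0x9B
After byte 2 (0xBB): reg=0xE0
After byte 3 (0x93): reg=0x5E
After byte 4 (0xA5): reg=0xEF
After byte 5 (0x8B): reg=0x3B
Register before byte 6: 0x3B
After XOR with byte 0x55: 0x6E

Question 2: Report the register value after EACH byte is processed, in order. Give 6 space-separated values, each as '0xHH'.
0x9B 0xE0 0x5E 0xEF 0x3B 0x0D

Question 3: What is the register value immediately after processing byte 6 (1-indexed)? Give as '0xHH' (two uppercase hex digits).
Answer: 0x0D

Derivation:
After byte 1 (0xD3): reg=0x9B
After byte 2 (0xBB): reg=0xE0
After byte 3 (0x93): reg=0x5E
After byte 4 (0xA5): reg=0xEF
After byte 5 (0x8B): reg=0x3B
After byte 6 (0x55): reg=0x0D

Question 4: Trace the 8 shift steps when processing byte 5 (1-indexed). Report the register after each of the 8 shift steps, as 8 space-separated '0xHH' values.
Answer: 0xC8 0x97 0x29 0x52 0xA4 0x4F 0x9E 0x3B

Derivation:
After byte 1 (0xD3): reg=0x9B
After byte 2 (0xBB): reg=0xE0
After byte 3 (0x93): reg=0x5E
After byte 4 (0xA5): reg=0xEF
Register before byte 5: 0xEF
After XOR with byte 0x8B: 0x64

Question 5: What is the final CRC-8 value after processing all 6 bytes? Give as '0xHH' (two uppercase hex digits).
After byte 1 (0xD3): reg=0x9B
After byte 2 (0xBB): reg=0xE0
After byte 3 (0x93): reg=0x5E
After byte 4 (0xA5): reg=0xEF
After byte 5 (0x8B): reg=0x3B
After byte 6 (0x55): reg=0x0D

Answer: 0x0D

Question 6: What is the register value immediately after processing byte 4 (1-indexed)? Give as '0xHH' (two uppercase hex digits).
Answer: 0xEF

Derivation:
After byte 1 (0xD3): reg=0x9B
After byte 2 (0xBB): reg=0xE0
After byte 3 (0x93): reg=0x5E
After byte 4 (0xA5): reg=0xEF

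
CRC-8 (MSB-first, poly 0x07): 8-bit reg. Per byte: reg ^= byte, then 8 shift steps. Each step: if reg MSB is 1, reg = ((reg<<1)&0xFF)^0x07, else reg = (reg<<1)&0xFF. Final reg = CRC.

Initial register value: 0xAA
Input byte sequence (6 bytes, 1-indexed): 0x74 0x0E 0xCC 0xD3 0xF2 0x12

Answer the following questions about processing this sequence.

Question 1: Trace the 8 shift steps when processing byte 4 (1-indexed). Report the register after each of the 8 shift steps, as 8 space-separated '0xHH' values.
Answer: 0xD8 0xB7 0x69 0xD2 0xA3 0x41 0x82 0x03

Derivation:
After byte 1 (0x74): reg=0x14
After byte 2 (0x0E): reg=0x46
After byte 3 (0xCC): reg=0xBF
Register before byte 4: 0xBF
After XOR with byte 0xD3: 0x6C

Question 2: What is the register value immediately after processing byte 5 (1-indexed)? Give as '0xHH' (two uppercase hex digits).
After byte 1 (0x74): reg=0x14
After byte 2 (0x0E): reg=0x46
After byte 3 (0xCC): reg=0xBF
After byte 4 (0xD3): reg=0x03
After byte 5 (0xF2): reg=0xD9

Answer: 0xD9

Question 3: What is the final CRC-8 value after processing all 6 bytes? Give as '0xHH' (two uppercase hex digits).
After byte 1 (0x74): reg=0x14
After byte 2 (0x0E): reg=0x46
After byte 3 (0xCC): reg=0xBF
After byte 4 (0xD3): reg=0x03
After byte 5 (0xF2): reg=0xD9
After byte 6 (0x12): reg=0x7F

Answer: 0x7F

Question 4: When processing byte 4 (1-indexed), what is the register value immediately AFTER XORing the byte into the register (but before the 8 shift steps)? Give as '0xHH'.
Register before byte 4: 0xBF
Byte 4: 0xD3
0xBF XOR 0xD3 = 0x6C

Answer: 0x6C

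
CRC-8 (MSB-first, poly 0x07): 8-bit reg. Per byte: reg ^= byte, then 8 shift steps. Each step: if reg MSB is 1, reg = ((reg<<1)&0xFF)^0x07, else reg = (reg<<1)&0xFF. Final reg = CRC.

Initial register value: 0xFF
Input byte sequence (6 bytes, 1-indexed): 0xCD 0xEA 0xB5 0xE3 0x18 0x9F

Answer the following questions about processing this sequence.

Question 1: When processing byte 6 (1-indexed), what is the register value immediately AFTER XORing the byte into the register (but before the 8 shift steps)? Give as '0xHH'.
Answer: 0xEB

Derivation:
Register before byte 6: 0x74
Byte 6: 0x9F
0x74 XOR 0x9F = 0xEB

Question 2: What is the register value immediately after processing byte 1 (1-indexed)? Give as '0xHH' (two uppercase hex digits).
Answer: 0x9E

Derivation:
After byte 1 (0xCD): reg=0x9E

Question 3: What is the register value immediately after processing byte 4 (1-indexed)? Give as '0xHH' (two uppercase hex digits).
Answer: 0x65

Derivation:
After byte 1 (0xCD): reg=0x9E
After byte 2 (0xEA): reg=0x4B
After byte 3 (0xB5): reg=0xF4
After byte 4 (0xE3): reg=0x65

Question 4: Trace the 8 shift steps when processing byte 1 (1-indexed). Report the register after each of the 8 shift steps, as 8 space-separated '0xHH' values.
Register before byte 1: 0xFF
After XOR with byte 0xCD: 0x32

Answer: 0x64 0xC8 0x97 0x29 0x52 0xA4 0x4F 0x9E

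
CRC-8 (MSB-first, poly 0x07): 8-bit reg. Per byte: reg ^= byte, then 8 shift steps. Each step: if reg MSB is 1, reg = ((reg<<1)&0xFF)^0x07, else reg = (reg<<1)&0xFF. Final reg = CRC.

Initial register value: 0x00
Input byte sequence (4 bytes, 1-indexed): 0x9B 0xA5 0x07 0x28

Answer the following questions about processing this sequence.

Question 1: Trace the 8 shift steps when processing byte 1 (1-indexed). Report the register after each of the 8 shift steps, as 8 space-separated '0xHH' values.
Answer: 0x31 0x62 0xC4 0x8F 0x19 0x32 0x64 0xC8

Derivation:
Register before byte 1: 0x00
After XOR with byte 0x9B: 0x9B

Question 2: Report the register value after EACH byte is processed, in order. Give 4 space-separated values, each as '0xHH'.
0xC8 0x04 0x09 0xE7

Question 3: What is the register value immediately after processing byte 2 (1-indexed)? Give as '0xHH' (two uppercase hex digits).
Answer: 0x04

Derivation:
After byte 1 (0x9B): reg=0xC8
After byte 2 (0xA5): reg=0x04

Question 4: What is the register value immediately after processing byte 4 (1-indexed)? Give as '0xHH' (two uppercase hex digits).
Answer: 0xE7

Derivation:
After byte 1 (0x9B): reg=0xC8
After byte 2 (0xA5): reg=0x04
After byte 3 (0x07): reg=0x09
After byte 4 (0x28): reg=0xE7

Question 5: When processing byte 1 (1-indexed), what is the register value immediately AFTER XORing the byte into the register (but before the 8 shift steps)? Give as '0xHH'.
Answer: 0x9B

Derivation:
Register before byte 1: 0x00
Byte 1: 0x9B
0x00 XOR 0x9B = 0x9B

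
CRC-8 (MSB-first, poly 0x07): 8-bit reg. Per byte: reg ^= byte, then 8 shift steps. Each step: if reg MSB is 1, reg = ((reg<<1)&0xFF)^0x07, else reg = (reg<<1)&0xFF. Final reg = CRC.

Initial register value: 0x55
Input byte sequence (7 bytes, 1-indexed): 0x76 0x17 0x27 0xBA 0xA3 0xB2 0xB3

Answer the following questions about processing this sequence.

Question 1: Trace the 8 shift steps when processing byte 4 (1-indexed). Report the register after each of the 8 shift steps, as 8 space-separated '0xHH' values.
Answer: 0x1D 0x3A 0x74 0xE8 0xD7 0xA9 0x55 0xAA

Derivation:
After byte 1 (0x76): reg=0xE9
After byte 2 (0x17): reg=0xF4
After byte 3 (0x27): reg=0x37
Register before byte 4: 0x37
After XOR with byte 0xBA: 0x8D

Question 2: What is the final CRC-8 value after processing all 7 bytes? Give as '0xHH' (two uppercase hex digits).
Answer: 0x4F

Derivation:
After byte 1 (0x76): reg=0xE9
After byte 2 (0x17): reg=0xF4
After byte 3 (0x27): reg=0x37
After byte 4 (0xBA): reg=0xAA
After byte 5 (0xA3): reg=0x3F
After byte 6 (0xB2): reg=0xAA
After byte 7 (0xB3): reg=0x4F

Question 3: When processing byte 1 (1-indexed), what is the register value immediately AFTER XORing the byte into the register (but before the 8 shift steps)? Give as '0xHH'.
Register before byte 1: 0x55
Byte 1: 0x76
0x55 XOR 0x76 = 0x23

Answer: 0x23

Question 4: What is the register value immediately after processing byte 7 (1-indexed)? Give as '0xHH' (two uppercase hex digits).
Answer: 0x4F

Derivation:
After byte 1 (0x76): reg=0xE9
After byte 2 (0x17): reg=0xF4
After byte 3 (0x27): reg=0x37
After byte 4 (0xBA): reg=0xAA
After byte 5 (0xA3): reg=0x3F
After byte 6 (0xB2): reg=0xAA
After byte 7 (0xB3): reg=0x4F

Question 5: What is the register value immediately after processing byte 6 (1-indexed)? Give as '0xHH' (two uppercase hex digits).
After byte 1 (0x76): reg=0xE9
After byte 2 (0x17): reg=0xF4
After byte 3 (0x27): reg=0x37
After byte 4 (0xBA): reg=0xAA
After byte 5 (0xA3): reg=0x3F
After byte 6 (0xB2): reg=0xAA

Answer: 0xAA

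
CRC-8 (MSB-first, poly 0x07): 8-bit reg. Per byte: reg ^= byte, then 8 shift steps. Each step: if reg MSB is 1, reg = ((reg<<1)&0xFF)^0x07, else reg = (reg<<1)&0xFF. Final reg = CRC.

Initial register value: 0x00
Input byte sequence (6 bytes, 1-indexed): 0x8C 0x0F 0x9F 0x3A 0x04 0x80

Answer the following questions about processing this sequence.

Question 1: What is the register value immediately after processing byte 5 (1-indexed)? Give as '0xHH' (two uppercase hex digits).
Answer: 0x5A

Derivation:
After byte 1 (0x8C): reg=0xAD
After byte 2 (0x0F): reg=0x67
After byte 3 (0x9F): reg=0xE6
After byte 4 (0x3A): reg=0x1A
After byte 5 (0x04): reg=0x5A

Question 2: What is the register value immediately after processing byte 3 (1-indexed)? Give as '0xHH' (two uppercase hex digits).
Answer: 0xE6

Derivation:
After byte 1 (0x8C): reg=0xAD
After byte 2 (0x0F): reg=0x67
After byte 3 (0x9F): reg=0xE6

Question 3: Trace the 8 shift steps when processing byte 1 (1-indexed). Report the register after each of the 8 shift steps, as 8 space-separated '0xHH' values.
Register before byte 1: 0x00
After XOR with byte 0x8C: 0x8C

Answer: 0x1F 0x3E 0x7C 0xF8 0xF7 0xE9 0xD5 0xAD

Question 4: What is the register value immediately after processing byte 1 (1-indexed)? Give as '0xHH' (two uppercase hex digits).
After byte 1 (0x8C): reg=0xAD

Answer: 0xAD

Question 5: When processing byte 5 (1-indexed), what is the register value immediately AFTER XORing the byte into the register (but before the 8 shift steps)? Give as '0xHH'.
Answer: 0x1E

Derivation:
Register before byte 5: 0x1A
Byte 5: 0x04
0x1A XOR 0x04 = 0x1E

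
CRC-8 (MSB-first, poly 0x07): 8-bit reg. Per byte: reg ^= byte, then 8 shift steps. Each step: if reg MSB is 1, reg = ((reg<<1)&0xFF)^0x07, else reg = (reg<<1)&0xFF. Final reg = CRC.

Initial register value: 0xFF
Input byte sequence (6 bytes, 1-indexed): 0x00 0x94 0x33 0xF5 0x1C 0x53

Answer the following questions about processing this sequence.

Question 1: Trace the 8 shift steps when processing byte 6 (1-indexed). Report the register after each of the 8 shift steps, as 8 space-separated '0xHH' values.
Answer: 0x72 0xE4 0xCF 0x99 0x35 0x6A 0xD4 0xAF

Derivation:
After byte 1 (0x00): reg=0xF3
After byte 2 (0x94): reg=0x32
After byte 3 (0x33): reg=0x07
After byte 4 (0xF5): reg=0xD0
After byte 5 (0x1C): reg=0x6A
Register before byte 6: 0x6A
After XOR with byte 0x53: 0x39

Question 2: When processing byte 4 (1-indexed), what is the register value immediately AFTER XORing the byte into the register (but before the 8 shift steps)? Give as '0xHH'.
Register before byte 4: 0x07
Byte 4: 0xF5
0x07 XOR 0xF5 = 0xF2

Answer: 0xF2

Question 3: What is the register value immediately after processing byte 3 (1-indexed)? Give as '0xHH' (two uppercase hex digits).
After byte 1 (0x00): reg=0xF3
After byte 2 (0x94): reg=0x32
After byte 3 (0x33): reg=0x07

Answer: 0x07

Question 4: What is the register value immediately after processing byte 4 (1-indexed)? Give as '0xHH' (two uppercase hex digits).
Answer: 0xD0

Derivation:
After byte 1 (0x00): reg=0xF3
After byte 2 (0x94): reg=0x32
After byte 3 (0x33): reg=0x07
After byte 4 (0xF5): reg=0xD0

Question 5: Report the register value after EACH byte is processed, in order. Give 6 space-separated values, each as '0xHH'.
0xF3 0x32 0x07 0xD0 0x6A 0xAF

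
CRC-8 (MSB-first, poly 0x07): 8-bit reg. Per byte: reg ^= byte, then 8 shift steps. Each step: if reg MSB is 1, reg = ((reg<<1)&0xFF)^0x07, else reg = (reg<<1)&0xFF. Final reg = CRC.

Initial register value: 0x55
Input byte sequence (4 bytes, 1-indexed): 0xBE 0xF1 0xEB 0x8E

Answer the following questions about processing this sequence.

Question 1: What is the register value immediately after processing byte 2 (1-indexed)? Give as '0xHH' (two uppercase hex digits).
Answer: 0x0D

Derivation:
After byte 1 (0xBE): reg=0x9F
After byte 2 (0xF1): reg=0x0D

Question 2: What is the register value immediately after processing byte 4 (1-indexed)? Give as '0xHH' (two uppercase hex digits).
After byte 1 (0xBE): reg=0x9F
After byte 2 (0xF1): reg=0x0D
After byte 3 (0xEB): reg=0xBC
After byte 4 (0x8E): reg=0x9E

Answer: 0x9E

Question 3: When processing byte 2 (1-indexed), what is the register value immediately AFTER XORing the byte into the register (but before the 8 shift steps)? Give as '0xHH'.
Register before byte 2: 0x9F
Byte 2: 0xF1
0x9F XOR 0xF1 = 0x6E

Answer: 0x6E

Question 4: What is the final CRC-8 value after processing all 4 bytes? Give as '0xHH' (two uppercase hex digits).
After byte 1 (0xBE): reg=0x9F
After byte 2 (0xF1): reg=0x0D
After byte 3 (0xEB): reg=0xBC
After byte 4 (0x8E): reg=0x9E

Answer: 0x9E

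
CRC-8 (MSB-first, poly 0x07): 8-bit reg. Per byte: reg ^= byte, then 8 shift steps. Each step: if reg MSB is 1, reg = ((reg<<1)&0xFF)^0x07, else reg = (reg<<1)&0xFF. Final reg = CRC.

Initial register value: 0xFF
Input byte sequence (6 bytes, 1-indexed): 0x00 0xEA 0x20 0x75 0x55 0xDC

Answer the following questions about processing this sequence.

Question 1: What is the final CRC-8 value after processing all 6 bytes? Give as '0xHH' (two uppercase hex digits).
After byte 1 (0x00): reg=0xF3
After byte 2 (0xEA): reg=0x4F
After byte 3 (0x20): reg=0x0A
After byte 4 (0x75): reg=0x7A
After byte 5 (0x55): reg=0xCD
After byte 6 (0xDC): reg=0x77

Answer: 0x77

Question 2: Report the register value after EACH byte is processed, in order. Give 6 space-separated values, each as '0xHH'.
0xF3 0x4F 0x0A 0x7A 0xCD 0x77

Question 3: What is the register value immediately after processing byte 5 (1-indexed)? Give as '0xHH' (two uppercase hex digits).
After byte 1 (0x00): reg=0xF3
After byte 2 (0xEA): reg=0x4F
After byte 3 (0x20): reg=0x0A
After byte 4 (0x75): reg=0x7A
After byte 5 (0x55): reg=0xCD

Answer: 0xCD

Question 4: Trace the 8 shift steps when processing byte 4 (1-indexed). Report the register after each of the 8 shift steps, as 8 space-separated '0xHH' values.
Answer: 0xFE 0xFB 0xF1 0xE5 0xCD 0x9D 0x3D 0x7A

Derivation:
After byte 1 (0x00): reg=0xF3
After byte 2 (0xEA): reg=0x4F
After byte 3 (0x20): reg=0x0A
Register before byte 4: 0x0A
After XOR with byte 0x75: 0x7F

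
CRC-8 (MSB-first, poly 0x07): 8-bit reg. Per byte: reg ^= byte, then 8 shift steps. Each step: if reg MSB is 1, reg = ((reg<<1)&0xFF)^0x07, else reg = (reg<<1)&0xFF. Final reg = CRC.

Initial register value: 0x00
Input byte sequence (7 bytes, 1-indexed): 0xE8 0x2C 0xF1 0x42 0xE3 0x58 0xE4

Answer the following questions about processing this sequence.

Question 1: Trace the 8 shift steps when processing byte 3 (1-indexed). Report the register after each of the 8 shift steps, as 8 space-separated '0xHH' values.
Answer: 0xBB 0x71 0xE2 0xC3 0x81 0x05 0x0A 0x14

Derivation:
After byte 1 (0xE8): reg=0x96
After byte 2 (0x2C): reg=0x2F
Register before byte 3: 0x2F
After XOR with byte 0xF1: 0xDE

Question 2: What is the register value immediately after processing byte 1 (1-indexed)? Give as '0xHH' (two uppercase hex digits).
Answer: 0x96

Derivation:
After byte 1 (0xE8): reg=0x96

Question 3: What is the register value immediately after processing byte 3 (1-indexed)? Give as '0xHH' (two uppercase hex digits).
After byte 1 (0xE8): reg=0x96
After byte 2 (0x2C): reg=0x2F
After byte 3 (0xF1): reg=0x14

Answer: 0x14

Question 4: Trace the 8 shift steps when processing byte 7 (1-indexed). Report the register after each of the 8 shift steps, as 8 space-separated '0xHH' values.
After byte 1 (0xE8): reg=0x96
After byte 2 (0x2C): reg=0x2F
After byte 3 (0xF1): reg=0x14
After byte 4 (0x42): reg=0xA5
After byte 5 (0xE3): reg=0xD5
After byte 6 (0x58): reg=0xAA
Register before byte 7: 0xAA
After XOR with byte 0xE4: 0x4E

Answer: 0x9C 0x3F 0x7E 0xFC 0xFF 0xF9 0xF5 0xED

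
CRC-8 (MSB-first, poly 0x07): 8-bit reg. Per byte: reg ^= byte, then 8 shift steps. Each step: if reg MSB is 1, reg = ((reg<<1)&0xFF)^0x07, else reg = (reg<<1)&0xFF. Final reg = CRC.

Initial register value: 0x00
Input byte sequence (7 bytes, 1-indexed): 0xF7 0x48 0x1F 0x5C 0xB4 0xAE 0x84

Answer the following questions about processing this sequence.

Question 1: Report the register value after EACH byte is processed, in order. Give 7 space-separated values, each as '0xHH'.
0xCB 0x80 0xD4 0xB1 0x1B 0x02 0x9B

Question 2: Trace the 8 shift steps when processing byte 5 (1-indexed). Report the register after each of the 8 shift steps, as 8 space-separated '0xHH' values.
After byte 1 (0xF7): reg=0xCB
After byte 2 (0x48): reg=0x80
After byte 3 (0x1F): reg=0xD4
After byte 4 (0x5C): reg=0xB1
Register before byte 5: 0xB1
After XOR with byte 0xB4: 0x05

Answer: 0x0A 0x14 0x28 0x50 0xA0 0x47 0x8E 0x1B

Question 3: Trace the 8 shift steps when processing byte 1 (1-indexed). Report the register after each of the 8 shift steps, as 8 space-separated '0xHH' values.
Answer: 0xE9 0xD5 0xAD 0x5D 0xBA 0x73 0xE6 0xCB

Derivation:
Register before byte 1: 0x00
After XOR with byte 0xF7: 0xF7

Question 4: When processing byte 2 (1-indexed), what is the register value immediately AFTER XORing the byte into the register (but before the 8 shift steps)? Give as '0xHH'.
Answer: 0x83

Derivation:
Register before byte 2: 0xCB
Byte 2: 0x48
0xCB XOR 0x48 = 0x83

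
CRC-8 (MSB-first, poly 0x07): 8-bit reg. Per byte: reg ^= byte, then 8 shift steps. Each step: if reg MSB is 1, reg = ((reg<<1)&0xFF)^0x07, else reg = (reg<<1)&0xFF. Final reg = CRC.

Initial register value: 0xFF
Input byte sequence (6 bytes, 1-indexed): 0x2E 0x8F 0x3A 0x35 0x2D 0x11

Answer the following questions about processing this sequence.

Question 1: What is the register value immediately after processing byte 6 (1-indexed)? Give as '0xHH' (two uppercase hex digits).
After byte 1 (0x2E): reg=0x39
After byte 2 (0x8F): reg=0x0B
After byte 3 (0x3A): reg=0x97
After byte 4 (0x35): reg=0x67
After byte 5 (0x2D): reg=0xF1
After byte 6 (0x11): reg=0xAE

Answer: 0xAE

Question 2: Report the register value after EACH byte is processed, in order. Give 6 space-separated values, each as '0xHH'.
0x39 0x0B 0x97 0x67 0xF1 0xAE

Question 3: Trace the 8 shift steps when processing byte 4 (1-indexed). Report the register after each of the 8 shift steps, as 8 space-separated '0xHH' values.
After byte 1 (0x2E): reg=0x39
After byte 2 (0x8F): reg=0x0B
After byte 3 (0x3A): reg=0x97
Register before byte 4: 0x97
After XOR with byte 0x35: 0xA2

Answer: 0x43 0x86 0x0B 0x16 0x2C 0x58 0xB0 0x67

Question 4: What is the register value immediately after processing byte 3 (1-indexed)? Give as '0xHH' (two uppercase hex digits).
After byte 1 (0x2E): reg=0x39
After byte 2 (0x8F): reg=0x0B
After byte 3 (0x3A): reg=0x97

Answer: 0x97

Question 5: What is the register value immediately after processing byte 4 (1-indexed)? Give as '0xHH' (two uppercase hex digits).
After byte 1 (0x2E): reg=0x39
After byte 2 (0x8F): reg=0x0B
After byte 3 (0x3A): reg=0x97
After byte 4 (0x35): reg=0x67

Answer: 0x67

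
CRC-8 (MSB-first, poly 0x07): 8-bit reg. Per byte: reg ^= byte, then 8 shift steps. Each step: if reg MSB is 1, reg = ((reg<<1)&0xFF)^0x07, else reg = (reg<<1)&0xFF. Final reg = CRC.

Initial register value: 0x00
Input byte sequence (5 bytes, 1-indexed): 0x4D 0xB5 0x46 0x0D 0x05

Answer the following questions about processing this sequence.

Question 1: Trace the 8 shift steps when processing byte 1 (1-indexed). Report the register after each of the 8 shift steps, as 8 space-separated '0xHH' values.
Answer: 0x9A 0x33 0x66 0xCC 0x9F 0x39 0x72 0xE4

Derivation:
Register before byte 1: 0x00
After XOR with byte 0x4D: 0x4D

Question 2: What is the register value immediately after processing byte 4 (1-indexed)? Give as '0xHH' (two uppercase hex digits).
Answer: 0x49

Derivation:
After byte 1 (0x4D): reg=0xE4
After byte 2 (0xB5): reg=0xB0
After byte 3 (0x46): reg=0xCC
After byte 4 (0x0D): reg=0x49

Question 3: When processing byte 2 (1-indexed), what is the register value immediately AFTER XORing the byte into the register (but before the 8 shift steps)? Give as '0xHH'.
Register before byte 2: 0xE4
Byte 2: 0xB5
0xE4 XOR 0xB5 = 0x51

Answer: 0x51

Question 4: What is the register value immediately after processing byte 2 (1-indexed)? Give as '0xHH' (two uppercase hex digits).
Answer: 0xB0

Derivation:
After byte 1 (0x4D): reg=0xE4
After byte 2 (0xB5): reg=0xB0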